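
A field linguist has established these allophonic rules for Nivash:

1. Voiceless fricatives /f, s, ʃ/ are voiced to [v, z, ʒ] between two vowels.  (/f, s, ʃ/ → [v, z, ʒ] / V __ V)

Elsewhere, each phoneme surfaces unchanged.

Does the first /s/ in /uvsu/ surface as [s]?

/s/ (between /v/ and /u/) fails the environment for rule 1, so it stays [s].
The actual realization is [s], which matches [s].

Yes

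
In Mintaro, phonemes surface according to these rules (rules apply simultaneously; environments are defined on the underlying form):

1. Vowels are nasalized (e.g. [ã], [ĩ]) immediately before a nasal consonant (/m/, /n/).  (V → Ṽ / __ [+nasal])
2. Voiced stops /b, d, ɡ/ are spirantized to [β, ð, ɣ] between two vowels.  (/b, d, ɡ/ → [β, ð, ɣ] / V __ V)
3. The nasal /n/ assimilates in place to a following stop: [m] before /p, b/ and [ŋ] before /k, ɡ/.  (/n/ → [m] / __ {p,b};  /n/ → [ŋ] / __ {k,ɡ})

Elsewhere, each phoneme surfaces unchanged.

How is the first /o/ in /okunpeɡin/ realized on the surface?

[o]

/o/ (word-initial) is in the target of rule 1 but the environment (before a nasal consonant) is not met → [o].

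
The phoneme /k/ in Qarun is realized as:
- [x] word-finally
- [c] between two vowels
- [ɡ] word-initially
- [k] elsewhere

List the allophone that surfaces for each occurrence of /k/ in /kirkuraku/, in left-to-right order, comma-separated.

[ɡ], [k], [c]

Occurrence 1 (position 1): word-initially → [ɡ].
Occurrence 2 (position 4): no conditioning environment matches → elsewhere allophone [k].
Occurrence 3 (position 8): between two vowels → [c].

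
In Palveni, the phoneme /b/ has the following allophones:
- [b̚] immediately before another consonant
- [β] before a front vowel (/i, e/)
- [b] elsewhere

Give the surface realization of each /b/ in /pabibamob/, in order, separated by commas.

Occurrence 1 (position 3): before a front vowel (/i, e/) → [β].
Occurrence 2 (position 5): no conditioning environment matches → elsewhere allophone [b].
Occurrence 3 (position 9): no conditioning environment matches → elsewhere allophone [b].

[β], [b], [b]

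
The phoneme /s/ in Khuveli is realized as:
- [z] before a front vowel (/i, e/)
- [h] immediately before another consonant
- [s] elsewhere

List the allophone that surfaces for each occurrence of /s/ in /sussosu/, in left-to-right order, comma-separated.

Occurrence 1 (position 1): no conditioning environment matches → elsewhere allophone [s].
Occurrence 2 (position 3): immediately before another consonant → [h].
Occurrence 3 (position 4): no conditioning environment matches → elsewhere allophone [s].
Occurrence 4 (position 6): no conditioning environment matches → elsewhere allophone [s].

[s], [h], [s], [s]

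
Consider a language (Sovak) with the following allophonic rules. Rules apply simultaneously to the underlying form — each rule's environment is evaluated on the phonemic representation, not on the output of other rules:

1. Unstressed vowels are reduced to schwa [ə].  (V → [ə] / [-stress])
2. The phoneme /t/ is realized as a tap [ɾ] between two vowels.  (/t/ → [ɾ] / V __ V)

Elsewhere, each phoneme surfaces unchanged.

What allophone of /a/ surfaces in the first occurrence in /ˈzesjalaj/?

[ə]

/a/ (between /j/ and /l/): in an unstressed syllable, so rule 1 applies → [ə].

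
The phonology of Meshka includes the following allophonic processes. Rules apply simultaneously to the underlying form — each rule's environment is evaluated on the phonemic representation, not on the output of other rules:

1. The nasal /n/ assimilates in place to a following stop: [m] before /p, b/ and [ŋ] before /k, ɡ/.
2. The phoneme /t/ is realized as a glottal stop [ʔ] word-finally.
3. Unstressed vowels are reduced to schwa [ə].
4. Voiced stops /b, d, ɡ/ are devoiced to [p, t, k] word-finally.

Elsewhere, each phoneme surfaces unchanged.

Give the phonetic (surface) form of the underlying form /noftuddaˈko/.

[nəftəddəˈko]

/n/ (word-initial): rule 1 targets it, but not before a labial or velar stop → unchanged [n].
/o/ — between /n/ and /f/, in an unstressed syllable — surfaces as [ə] (rule 3).
/t/ — between /f/ and /u/; rule 2 does not apply here → [t].
/u/ (between /t/ and /d/) occurs in an unstressed syllable → [ə] by rule 3.
/d/ (between /u/ and /d/): rule 4 targets it, but not word-finally → unchanged [d].
/d/ (between /d/ and /a/): rule 4 targets it, but not word-finally → unchanged [d].
/a/ — between /d/ and /k/, in an unstressed syllable — surfaces as [ə] (rule 3).
/o/ — word-final; rule 3 does not apply here → [o].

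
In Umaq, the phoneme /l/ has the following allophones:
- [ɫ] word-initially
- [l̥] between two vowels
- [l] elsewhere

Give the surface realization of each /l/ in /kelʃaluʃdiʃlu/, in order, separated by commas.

Occurrence 1 (position 3): no conditioning environment matches → elsewhere allophone [l].
Occurrence 2 (position 6): between two vowels → [l̥].
Occurrence 3 (position 12): no conditioning environment matches → elsewhere allophone [l].

[l], [l̥], [l]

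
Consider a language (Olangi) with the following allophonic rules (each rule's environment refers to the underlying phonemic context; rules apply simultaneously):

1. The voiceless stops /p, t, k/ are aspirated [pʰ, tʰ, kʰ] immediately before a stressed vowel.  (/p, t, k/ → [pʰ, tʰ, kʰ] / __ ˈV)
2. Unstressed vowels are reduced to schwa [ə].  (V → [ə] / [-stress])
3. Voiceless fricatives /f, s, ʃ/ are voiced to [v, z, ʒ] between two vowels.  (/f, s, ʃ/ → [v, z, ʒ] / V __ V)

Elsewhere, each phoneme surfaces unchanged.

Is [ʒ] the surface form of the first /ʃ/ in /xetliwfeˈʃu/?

Yes

/ʃ/ (between /e/ and /u/): between two vowels, so rule 3 applies → [ʒ].
The actual realization is [ʒ], which matches [ʒ].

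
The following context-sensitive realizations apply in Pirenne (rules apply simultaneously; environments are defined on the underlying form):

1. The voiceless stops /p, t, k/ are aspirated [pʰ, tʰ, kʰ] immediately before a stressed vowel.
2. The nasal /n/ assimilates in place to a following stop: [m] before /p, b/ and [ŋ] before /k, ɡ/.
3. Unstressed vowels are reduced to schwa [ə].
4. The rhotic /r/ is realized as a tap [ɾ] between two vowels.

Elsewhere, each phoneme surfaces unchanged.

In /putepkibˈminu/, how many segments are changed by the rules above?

4

Segments that undergo a rule: /u/ → [ə] (rule 3); /e/ → [ə] (rule 3); /i/ → [ə] (rule 3); /u/ → [ə] (rule 3).
All other segments surface unchanged.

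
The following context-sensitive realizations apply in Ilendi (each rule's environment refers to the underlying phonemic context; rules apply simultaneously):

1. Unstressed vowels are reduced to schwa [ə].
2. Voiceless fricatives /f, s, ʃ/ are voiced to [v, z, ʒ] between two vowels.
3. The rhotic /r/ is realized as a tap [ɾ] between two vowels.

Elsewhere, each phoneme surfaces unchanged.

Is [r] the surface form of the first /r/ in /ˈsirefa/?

/r/ — between /i/ and /e/, between two vowels — surfaces as [ɾ] (rule 3).
The actual realization is [ɾ], not [r].

No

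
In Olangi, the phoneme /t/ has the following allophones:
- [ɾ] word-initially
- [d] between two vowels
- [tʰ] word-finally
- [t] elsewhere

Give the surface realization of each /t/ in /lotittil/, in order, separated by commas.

Occurrence 1 (position 3): between two vowels → [d].
Occurrence 2 (position 5): no conditioning environment matches → elsewhere allophone [t].
Occurrence 3 (position 6): no conditioning environment matches → elsewhere allophone [t].

[d], [t], [t]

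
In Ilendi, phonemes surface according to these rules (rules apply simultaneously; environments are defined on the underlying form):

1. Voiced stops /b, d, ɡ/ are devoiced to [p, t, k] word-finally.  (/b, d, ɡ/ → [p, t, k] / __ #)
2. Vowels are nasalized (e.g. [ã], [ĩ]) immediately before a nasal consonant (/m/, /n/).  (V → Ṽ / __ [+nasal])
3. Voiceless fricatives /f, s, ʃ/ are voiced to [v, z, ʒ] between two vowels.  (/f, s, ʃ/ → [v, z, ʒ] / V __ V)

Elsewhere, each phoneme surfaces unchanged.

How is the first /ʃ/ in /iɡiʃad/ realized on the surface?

Rule 3 applies to /ʃ/ (between /i/ and /a/: between two vowels) → [ʒ].

[ʒ]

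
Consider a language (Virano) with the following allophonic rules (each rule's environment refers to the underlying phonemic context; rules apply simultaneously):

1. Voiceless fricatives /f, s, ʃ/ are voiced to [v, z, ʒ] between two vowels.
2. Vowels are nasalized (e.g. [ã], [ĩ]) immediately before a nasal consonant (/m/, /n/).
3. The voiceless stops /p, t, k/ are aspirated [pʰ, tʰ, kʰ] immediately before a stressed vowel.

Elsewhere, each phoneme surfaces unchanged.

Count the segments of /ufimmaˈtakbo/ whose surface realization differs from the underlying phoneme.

Segments that undergo a rule: /f/ → [v] (rule 1); /i/ → [ĩ] (rule 2); /t/ → [tʰ] (rule 3).
All other segments surface unchanged.

3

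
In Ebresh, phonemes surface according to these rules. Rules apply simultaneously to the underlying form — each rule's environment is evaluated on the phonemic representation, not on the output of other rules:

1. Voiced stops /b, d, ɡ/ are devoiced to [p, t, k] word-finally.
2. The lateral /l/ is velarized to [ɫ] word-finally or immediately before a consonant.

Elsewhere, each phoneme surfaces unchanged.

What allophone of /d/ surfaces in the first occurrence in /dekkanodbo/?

[d]

/d/ (word-initial): rule 1 targets it, but not word-finally → unchanged [d].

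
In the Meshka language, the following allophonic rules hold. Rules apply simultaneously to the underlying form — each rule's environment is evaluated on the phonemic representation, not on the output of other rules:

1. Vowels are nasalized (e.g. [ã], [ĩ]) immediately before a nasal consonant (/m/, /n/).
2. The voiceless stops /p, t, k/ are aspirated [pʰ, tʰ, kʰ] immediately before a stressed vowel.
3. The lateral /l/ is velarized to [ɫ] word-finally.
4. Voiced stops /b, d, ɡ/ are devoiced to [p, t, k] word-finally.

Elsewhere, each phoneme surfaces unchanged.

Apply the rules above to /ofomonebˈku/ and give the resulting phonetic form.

/o/ — word-initial; rule 1 does not apply here → [o].
/f/ (between /o/ and /o/) is unaffected → [f].
Rule 1 applies to /o/ (between /f/ and /m/: before a nasal consonant) → [õ].
/m/ (between /o/ and /o/): no rule targets it → [m].
/o/ (between /m/ and /n/) occurs before a nasal consonant → [õ] by rule 1.
/n/ (between /o/ and /e/) is unaffected → [n].
/e/ (between /n/ and /b/) is in the target of rule 1 but the environment (before a nasal consonant) is not met → [e].
/b/ (between /e/ and /k/) fails the environment for rule 4, so it stays [b].
/k/ — between /b/ and /u/, immediately before a stressed vowel — surfaces as [kʰ] (rule 2).
/u/ (word-final) fails the environment for rule 1, so it stays [u].

[ofõmõnebˈkʰu]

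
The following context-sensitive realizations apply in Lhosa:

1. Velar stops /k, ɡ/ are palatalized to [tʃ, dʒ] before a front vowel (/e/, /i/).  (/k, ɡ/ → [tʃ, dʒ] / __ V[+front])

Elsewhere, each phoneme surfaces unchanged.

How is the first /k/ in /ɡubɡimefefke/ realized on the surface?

[tʃ]

/k/ (between /f/ and /e/): before a front vowel, so rule 1 applies → [tʃ].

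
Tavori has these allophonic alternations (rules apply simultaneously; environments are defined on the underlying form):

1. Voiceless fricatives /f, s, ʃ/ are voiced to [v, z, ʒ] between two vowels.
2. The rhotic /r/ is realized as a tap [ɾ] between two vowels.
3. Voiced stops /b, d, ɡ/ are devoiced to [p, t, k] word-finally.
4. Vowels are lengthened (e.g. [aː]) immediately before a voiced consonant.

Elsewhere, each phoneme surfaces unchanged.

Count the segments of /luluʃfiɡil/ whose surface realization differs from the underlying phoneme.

Segments that undergo a rule: /u/ → [uː] (rule 4); /i/ → [iː] (rule 4); /i/ → [iː] (rule 4).
All other segments surface unchanged.

3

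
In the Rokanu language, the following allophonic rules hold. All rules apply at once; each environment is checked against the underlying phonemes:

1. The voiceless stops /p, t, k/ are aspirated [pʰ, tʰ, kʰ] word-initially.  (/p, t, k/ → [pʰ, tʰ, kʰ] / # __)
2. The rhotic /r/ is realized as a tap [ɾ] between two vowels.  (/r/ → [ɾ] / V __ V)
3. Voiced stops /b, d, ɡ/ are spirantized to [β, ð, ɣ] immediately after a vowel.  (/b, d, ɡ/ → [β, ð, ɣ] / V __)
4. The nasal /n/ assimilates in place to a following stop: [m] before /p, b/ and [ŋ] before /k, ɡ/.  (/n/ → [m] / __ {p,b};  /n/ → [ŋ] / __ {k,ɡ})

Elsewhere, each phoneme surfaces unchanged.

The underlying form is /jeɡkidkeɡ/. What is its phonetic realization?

/ɡ/ (between /e/ and /k/) occurs immediately after a vowel → [ɣ] by rule 3.
/k/ (between /ɡ/ and /i/) fails the environment for rule 1, so it stays [k].
/d/ — between /i/ and /k/, immediately after a vowel — surfaces as [ð] (rule 3).
/k/ (between /d/ and /e/): rule 1 targets it, but not word-initially → unchanged [k].
/ɡ/ meets the environment for rule 3 (immediately after a vowel) → [ɣ].

[jeɣkiðkeɣ]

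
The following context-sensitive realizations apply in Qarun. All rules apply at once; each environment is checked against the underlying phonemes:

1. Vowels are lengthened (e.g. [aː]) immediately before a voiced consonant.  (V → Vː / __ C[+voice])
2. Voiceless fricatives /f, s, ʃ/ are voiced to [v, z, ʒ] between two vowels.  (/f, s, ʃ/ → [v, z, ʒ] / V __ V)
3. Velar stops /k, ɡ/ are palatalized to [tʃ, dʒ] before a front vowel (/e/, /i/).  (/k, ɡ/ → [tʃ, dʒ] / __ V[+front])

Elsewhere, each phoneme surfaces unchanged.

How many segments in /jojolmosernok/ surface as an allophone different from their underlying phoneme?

Segments that undergo a rule: /o/ → [oː] (rule 1); /o/ → [oː] (rule 1); /s/ → [z] (rule 2); /e/ → [eː] (rule 1).
All other segments surface unchanged.

4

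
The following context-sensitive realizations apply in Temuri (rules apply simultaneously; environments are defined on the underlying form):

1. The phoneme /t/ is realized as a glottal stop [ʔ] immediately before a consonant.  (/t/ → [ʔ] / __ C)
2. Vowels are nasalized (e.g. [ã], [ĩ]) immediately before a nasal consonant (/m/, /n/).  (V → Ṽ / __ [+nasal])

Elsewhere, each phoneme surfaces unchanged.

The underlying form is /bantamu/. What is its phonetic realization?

[bãntãmu]

/b/ — not in any rule's target class → [b].
/a/ meets the environment for rule 2 (before a nasal consonant) → [ã].
/n/ stays [n].
/t/ (between /n/ and /a/): rule 1 targets it, but not immediately before a consonant → unchanged [t].
/a/ meets the environment for rule 2 (before a nasal consonant) → [ã].
/m/ — not in any rule's target class → [m].
/u/ (word-final) is in the target of rule 2 but the environment (before a nasal consonant) is not met → [u].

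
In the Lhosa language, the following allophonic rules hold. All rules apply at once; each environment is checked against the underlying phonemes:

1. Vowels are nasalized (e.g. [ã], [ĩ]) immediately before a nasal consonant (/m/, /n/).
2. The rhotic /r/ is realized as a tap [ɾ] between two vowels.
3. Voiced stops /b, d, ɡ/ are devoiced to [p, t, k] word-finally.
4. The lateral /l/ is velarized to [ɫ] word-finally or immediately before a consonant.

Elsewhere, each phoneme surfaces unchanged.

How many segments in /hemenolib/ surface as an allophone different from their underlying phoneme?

3

Segments that undergo a rule: /e/ → [ẽ] (rule 1); /e/ → [ẽ] (rule 1); /b/ → [p] (rule 3).
All other segments surface unchanged.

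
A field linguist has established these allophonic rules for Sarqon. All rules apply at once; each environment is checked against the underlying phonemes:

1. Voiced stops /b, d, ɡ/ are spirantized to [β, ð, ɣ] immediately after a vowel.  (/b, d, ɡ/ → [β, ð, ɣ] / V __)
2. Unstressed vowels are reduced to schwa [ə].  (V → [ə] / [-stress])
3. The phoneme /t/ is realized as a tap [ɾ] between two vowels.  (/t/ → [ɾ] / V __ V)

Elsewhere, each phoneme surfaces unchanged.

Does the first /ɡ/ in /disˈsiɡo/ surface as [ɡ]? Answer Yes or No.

No

/ɡ/ meets the environment for rule 1 (immediately after a vowel) → [ɣ].
The actual realization is [ɣ], not [ɡ].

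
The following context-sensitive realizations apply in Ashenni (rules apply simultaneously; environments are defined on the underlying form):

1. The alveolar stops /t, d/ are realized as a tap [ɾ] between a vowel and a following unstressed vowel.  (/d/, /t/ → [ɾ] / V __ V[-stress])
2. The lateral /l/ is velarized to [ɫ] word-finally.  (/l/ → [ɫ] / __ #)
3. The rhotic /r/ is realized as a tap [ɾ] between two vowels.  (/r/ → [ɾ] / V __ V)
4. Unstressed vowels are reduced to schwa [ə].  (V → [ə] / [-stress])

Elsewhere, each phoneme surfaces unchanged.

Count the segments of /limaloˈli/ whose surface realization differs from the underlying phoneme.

3

Segments that undergo a rule: /i/ → [ə] (rule 4); /a/ → [ə] (rule 4); /o/ → [ə] (rule 4).
All other segments surface unchanged.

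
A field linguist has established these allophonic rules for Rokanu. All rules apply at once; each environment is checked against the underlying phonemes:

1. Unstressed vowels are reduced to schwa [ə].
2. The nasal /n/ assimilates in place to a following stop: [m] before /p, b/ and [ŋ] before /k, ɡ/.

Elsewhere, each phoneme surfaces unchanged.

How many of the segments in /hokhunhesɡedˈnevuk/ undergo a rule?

5

Segments that undergo a rule: /o/ → [ə] (rule 1); /u/ → [ə] (rule 1); /e/ → [ə] (rule 1); /e/ → [ə] (rule 1); /u/ → [ə] (rule 1).
All other segments surface unchanged.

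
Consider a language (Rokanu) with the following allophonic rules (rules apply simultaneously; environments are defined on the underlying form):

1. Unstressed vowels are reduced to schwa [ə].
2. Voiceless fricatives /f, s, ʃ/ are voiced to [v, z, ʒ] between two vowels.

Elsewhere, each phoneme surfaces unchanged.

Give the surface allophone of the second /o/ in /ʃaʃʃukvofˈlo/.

[o]

/o/ (word-final) fails the environment for rule 1, so it stays [o].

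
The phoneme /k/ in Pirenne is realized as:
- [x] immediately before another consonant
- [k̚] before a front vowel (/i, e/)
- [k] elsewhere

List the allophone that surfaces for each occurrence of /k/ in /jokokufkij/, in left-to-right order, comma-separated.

Occurrence 1 (position 3): no conditioning environment matches → elsewhere allophone [k].
Occurrence 2 (position 5): no conditioning environment matches → elsewhere allophone [k].
Occurrence 3 (position 8): before a front vowel (/i, e/) → [k̚].

[k], [k], [k̚]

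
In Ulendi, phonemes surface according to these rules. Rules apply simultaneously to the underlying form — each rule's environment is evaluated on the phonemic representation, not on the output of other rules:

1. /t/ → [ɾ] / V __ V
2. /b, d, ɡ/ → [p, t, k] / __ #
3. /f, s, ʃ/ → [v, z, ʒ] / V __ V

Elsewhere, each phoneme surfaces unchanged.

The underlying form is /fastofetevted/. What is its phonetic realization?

[fastoveɾevtet]

/f/ (word-initial): rule 3 targets it, but not between two vowels → unchanged [f].
/s/ (between /a/ and /t/): rule 3 targets it, but not between two vowels → unchanged [s].
/t/ — between /s/ and /o/; rule 1 does not apply here → [t].
/f/ meets the environment for rule 3 (between two vowels) → [v].
Rule 1 applies to /t/ (between /e/ and /e/: between two vowels) → [ɾ].
/t/ (between /v/ and /e/): rule 1 targets it, but not between two vowels → unchanged [t].
/d/ meets the environment for rule 2 (word-finally) → [t].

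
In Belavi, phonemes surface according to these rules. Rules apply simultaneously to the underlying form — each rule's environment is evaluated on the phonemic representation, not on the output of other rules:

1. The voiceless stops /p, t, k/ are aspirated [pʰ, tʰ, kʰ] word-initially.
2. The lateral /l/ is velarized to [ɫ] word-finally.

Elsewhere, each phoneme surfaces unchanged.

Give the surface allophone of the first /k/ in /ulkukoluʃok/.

/k/ — between /l/ and /u/; rule 1 does not apply here → [k].

[k]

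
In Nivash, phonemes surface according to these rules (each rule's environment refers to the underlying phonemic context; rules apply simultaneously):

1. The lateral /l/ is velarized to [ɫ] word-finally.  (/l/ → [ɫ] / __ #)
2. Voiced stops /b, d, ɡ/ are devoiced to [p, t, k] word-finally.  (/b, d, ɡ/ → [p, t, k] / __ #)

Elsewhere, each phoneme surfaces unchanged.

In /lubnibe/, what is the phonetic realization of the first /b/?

/b/ (between /u/ and /n/) fails the environment for rule 2, so it stays [b].

[b]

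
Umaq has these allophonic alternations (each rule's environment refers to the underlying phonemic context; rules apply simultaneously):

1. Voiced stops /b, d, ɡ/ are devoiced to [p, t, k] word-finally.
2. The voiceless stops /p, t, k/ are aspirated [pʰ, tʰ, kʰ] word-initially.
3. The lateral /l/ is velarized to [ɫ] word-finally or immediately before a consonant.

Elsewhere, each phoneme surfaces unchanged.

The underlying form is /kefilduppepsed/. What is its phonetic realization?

/k/ meets the environment for rule 2 (word-initially) → [kʰ].
/e/ — not in any rule's target class → [e].
/f/ (between /e/ and /i/): no rule targets it → [f].
/i/ (between /f/ and /l/) is unaffected → [i].
/l/ meets the environment for rule 3 (word-finally or immediately before a consonant) → [ɫ].
/d/ (between /l/ and /u/) fails the environment for rule 1, so it stays [d].
/u/ — not in any rule's target class → [u].
/p/ (between /u/ and /p/): rule 2 targets it, but not word-initially → unchanged [p].
/p/ (between /p/ and /e/) fails the environment for rule 2, so it stays [p].
/e/ stays [e].
/p/ — between /e/ and /s/; rule 2 does not apply here → [p].
/s/ stays [s].
/e/ (between /s/ and /d/): no rule targets it → [e].
Rule 1 applies to /d/ (word-final: word-finally) → [t].

[kʰefiɫduppepset]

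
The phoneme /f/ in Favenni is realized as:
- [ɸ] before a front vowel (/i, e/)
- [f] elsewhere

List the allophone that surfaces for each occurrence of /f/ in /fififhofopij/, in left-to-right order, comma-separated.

Occurrence 1 (position 1): before a front vowel (/i, e/) → [ɸ].
Occurrence 2 (position 3): before a front vowel (/i, e/) → [ɸ].
Occurrence 3 (position 5): no conditioning environment matches → elsewhere allophone [f].
Occurrence 4 (position 8): no conditioning environment matches → elsewhere allophone [f].

[ɸ], [ɸ], [f], [f]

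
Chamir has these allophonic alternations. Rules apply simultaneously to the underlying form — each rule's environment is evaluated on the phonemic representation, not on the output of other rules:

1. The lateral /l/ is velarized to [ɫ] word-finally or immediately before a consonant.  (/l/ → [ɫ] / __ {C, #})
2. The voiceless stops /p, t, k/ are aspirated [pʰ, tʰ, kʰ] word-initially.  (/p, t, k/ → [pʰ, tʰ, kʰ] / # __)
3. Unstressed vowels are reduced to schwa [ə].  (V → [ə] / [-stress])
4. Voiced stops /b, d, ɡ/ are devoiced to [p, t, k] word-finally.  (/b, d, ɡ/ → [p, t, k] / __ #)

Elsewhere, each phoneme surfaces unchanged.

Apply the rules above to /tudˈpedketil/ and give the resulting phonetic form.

[tʰədˈpedkətəɫ]

Rule 2 applies to /t/ (word-initial: word-initially) → [tʰ].
/u/ meets the environment for rule 3 (in an unstressed syllable) → [ə].
/d/ (between /u/ and /p/) fails the environment for rule 4, so it stays [d].
/p/ (between /d/ and /e/) is in the target of rule 2 but the environment (word-initially) is not met → [p].
/e/ — between /p/ and /d/; rule 3 does not apply here → [e].
/d/ (between /e/ and /k/) fails the environment for rule 4, so it stays [d].
/k/ (between /d/ and /e/) is in the target of rule 2 but the environment (word-initially) is not met → [k].
/e/ (between /k/ and /t/) occurs in an unstressed syllable → [ə] by rule 3.
/t/ — between /e/ and /i/; rule 2 does not apply here → [t].
/i/ meets the environment for rule 3 (in an unstressed syllable) → [ə].
/l/ (word-final): word-finally or immediately before a consonant, so rule 1 applies → [ɫ].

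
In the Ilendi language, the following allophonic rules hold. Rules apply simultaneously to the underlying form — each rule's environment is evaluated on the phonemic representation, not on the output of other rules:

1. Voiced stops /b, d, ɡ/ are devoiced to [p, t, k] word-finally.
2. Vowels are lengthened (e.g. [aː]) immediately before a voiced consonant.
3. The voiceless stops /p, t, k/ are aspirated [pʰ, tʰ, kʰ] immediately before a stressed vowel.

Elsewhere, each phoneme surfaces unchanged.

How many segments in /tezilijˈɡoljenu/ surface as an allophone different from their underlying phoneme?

Segments that undergo a rule: /e/ → [eː] (rule 2); /i/ → [iː] (rule 2); /i/ → [iː] (rule 2); /o/ → [oː] (rule 2); /e/ → [eː] (rule 2).
All other segments surface unchanged.

5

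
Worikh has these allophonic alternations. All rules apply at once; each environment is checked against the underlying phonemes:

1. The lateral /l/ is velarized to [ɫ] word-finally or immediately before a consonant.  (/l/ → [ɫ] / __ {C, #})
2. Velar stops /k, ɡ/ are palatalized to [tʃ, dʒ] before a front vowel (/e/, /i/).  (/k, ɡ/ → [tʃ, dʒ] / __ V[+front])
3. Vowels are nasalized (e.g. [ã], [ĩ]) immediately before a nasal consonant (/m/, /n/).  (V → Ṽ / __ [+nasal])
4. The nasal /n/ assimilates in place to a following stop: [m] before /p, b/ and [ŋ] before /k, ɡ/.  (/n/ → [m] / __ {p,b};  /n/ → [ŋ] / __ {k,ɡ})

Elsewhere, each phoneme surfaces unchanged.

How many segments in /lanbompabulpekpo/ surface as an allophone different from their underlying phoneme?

Segments that undergo a rule: /a/ → [ã] (rule 3); /n/ → [m] (rule 4); /o/ → [õ] (rule 3); /l/ → [ɫ] (rule 1).
All other segments surface unchanged.

4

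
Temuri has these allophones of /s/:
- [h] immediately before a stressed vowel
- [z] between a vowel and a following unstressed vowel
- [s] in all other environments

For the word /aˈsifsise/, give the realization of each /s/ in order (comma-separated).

[h], [s], [z]

Occurrence 1 (position 2): immediately before a stressed vowel → [h].
Occurrence 2 (position 5): no conditioning environment matches → elsewhere allophone [s].
Occurrence 3 (position 7): between a vowel and a following unstressed vowel → [z].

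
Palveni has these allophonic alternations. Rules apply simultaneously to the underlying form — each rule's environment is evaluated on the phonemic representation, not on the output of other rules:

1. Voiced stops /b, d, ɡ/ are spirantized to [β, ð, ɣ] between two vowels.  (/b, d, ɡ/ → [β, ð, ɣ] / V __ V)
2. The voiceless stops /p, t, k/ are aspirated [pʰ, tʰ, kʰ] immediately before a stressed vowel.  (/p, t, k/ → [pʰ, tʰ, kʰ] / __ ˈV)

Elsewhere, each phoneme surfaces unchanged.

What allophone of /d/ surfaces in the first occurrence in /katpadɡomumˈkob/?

[d]

/d/ (between /a/ and /ɡ/): rule 1 targets it, but not between two vowels → unchanged [d].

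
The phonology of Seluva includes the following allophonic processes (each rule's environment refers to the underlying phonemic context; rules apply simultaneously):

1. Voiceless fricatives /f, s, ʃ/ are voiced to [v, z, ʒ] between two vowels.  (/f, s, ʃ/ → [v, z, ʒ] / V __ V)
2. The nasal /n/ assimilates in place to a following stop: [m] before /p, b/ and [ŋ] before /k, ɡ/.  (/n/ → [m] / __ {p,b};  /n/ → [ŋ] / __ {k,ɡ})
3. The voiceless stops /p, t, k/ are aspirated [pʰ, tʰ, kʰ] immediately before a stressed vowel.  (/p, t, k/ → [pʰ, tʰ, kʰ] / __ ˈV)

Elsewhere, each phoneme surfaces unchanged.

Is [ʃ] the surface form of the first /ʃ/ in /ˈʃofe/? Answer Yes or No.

Yes

/ʃ/ (word-initial): rule 1 targets it, but not between two vowels → unchanged [ʃ].
The actual realization is [ʃ], which matches [ʃ].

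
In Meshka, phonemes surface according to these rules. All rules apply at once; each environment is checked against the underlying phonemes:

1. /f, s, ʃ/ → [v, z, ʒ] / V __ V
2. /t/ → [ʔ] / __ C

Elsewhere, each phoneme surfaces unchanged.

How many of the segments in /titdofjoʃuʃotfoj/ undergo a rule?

4

Segments that undergo a rule: /t/ → [ʔ] (rule 2); /ʃ/ → [ʒ] (rule 1); /ʃ/ → [ʒ] (rule 1); /t/ → [ʔ] (rule 2).
All other segments surface unchanged.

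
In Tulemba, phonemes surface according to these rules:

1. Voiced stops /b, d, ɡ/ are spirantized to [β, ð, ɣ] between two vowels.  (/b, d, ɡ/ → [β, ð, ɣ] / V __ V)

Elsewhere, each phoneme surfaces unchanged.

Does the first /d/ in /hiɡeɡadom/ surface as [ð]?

/d/ (between /a/ and /o/): between two vowels, so rule 1 applies → [ð].
The actual realization is [ð], which matches [ð].

Yes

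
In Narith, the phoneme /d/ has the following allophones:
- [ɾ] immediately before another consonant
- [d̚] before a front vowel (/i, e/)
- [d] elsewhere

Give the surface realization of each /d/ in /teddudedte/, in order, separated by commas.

[ɾ], [d], [d̚], [ɾ]

Occurrence 1 (position 3): immediately before another consonant → [ɾ].
Occurrence 2 (position 4): no conditioning environment matches → elsewhere allophone [d].
Occurrence 3 (position 6): before a front vowel (/i, e/) → [d̚].
Occurrence 4 (position 8): immediately before another consonant → [ɾ].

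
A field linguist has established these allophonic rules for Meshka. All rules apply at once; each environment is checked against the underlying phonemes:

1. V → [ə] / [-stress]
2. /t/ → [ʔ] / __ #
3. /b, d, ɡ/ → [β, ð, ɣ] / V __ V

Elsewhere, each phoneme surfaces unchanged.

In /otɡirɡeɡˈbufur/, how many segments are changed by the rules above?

4

Segments that undergo a rule: /o/ → [ə] (rule 1); /i/ → [ə] (rule 1); /e/ → [ə] (rule 1); /u/ → [ə] (rule 1).
All other segments surface unchanged.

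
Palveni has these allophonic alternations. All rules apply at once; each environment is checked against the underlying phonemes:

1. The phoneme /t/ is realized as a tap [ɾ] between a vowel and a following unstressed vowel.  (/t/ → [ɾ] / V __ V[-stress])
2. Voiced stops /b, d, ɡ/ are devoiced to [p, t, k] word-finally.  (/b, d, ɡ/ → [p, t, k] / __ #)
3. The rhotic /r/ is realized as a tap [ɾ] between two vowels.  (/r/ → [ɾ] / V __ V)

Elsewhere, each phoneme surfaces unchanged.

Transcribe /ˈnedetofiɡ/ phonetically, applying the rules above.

/n/ — not in any rule's target class → [n].
/e/ stays [e].
/d/ (between /e/ and /e/): rule 2 targets it, but not word-finally → unchanged [d].
/e/ (between /d/ and /t/) is unaffected → [e].
/t/ — between /e/ and /o/, between a vowel and a following unstressed vowel — surfaces as [ɾ] (rule 1).
/o/ — not in any rule's target class → [o].
/f/ (between /o/ and /i/): no rule targets it → [f].
/i/ (between /f/ and /ɡ/): no rule targets it → [i].
/ɡ/ (word-final) occurs word-finally → [k] by rule 2.

[ˈnedeɾofik]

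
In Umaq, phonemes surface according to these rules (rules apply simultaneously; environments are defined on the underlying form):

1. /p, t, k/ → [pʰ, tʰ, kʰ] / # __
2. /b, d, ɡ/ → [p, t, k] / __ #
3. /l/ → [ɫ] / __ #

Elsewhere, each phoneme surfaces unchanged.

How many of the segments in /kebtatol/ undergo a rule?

2

Segments that undergo a rule: /k/ → [kʰ] (rule 1); /l/ → [ɫ] (rule 3).
All other segments surface unchanged.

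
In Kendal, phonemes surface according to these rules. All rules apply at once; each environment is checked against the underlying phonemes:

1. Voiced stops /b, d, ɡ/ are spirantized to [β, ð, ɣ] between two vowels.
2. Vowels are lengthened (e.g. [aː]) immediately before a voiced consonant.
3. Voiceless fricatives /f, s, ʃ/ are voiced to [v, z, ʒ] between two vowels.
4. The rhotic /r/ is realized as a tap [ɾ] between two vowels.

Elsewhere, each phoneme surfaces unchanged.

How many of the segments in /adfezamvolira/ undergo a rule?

6

Segments that undergo a rule: /a/ → [aː] (rule 2); /e/ → [eː] (rule 2); /a/ → [aː] (rule 2); /o/ → [oː] (rule 2); /i/ → [iː] (rule 2); /r/ → [ɾ] (rule 4).
All other segments surface unchanged.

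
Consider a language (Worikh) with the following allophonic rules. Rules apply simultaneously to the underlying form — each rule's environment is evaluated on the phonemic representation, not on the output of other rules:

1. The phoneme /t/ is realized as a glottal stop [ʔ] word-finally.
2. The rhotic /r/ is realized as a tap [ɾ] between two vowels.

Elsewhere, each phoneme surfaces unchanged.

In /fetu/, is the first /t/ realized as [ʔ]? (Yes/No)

/t/ (between /e/ and /u/) is in the target of rule 1 but the environment (word-finally) is not met → [t].
The actual realization is [t], not [ʔ].

No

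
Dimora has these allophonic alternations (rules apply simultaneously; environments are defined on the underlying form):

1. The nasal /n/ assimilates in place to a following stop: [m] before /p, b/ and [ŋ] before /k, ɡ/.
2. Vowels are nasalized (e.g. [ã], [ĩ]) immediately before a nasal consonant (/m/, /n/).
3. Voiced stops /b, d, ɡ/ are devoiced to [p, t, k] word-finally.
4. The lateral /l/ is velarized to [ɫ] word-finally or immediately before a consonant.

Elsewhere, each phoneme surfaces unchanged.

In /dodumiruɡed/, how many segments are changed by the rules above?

Segments that undergo a rule: /u/ → [ũ] (rule 2); /d/ → [t] (rule 3).
All other segments surface unchanged.

2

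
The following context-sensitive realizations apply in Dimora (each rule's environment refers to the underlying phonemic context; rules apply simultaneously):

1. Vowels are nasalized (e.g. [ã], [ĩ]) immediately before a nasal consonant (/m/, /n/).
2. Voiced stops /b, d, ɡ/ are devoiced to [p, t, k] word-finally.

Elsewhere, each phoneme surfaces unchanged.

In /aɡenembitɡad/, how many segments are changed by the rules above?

3

Segments that undergo a rule: /e/ → [ẽ] (rule 1); /e/ → [ẽ] (rule 1); /d/ → [t] (rule 2).
All other segments surface unchanged.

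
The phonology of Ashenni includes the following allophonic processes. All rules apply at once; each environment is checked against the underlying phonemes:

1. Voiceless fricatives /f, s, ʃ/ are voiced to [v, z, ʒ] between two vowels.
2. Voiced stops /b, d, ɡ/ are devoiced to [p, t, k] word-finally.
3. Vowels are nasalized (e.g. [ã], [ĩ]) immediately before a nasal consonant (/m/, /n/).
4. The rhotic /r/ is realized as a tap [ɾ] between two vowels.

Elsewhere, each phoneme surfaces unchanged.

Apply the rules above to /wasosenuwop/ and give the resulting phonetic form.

/w/ stays [w].
/a/ — between /w/ and /s/; rule 3 does not apply here → [a].
/s/ (between /a/ and /o/) occurs between two vowels → [z] by rule 1.
/o/ (between /s/ and /s/) fails the environment for rule 3, so it stays [o].
/s/ — between /o/ and /e/, between two vowels — surfaces as [z] (rule 1).
/e/ (between /s/ and /n/): before a nasal consonant, so rule 3 applies → [ẽ].
/n/ (between /e/ and /u/) is unaffected → [n].
/u/ (between /n/ and /w/) is in the target of rule 3 but the environment (before a nasal consonant) is not met → [u].
/w/ — not in any rule's target class → [w].
/o/ (between /w/ and /p/) is in the target of rule 3 but the environment (before a nasal consonant) is not met → [o].
/p/ (word-final): no rule targets it → [p].

[wazozẽnuwop]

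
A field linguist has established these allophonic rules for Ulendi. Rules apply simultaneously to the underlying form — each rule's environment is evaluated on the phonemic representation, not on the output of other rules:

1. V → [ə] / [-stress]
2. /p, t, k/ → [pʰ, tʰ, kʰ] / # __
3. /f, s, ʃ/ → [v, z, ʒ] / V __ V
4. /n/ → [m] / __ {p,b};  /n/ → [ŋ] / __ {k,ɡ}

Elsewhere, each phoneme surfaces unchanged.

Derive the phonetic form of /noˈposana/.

[nəˈpozənə]

/n/ (word-initial) is in the target of rule 4 but the environment (before a labial or velar stop) is not met → [n].
/o/ (between /n/ and /p/) occurs in an unstressed syllable → [ə] by rule 1.
/p/ (between /o/ and /o/) fails the environment for rule 2, so it stays [p].
/o/ (between /p/ and /s/) is in the target of rule 1 but the environment (in an unstressed syllable) is not met → [o].
Rule 3 applies to /s/ (between /o/ and /a/: between two vowels) → [z].
/a/ (between /s/ and /n/) occurs in an unstressed syllable → [ə] by rule 1.
/n/ — between /a/ and /a/; rule 4 does not apply here → [n].
/a/ (word-final): in an unstressed syllable, so rule 1 applies → [ə].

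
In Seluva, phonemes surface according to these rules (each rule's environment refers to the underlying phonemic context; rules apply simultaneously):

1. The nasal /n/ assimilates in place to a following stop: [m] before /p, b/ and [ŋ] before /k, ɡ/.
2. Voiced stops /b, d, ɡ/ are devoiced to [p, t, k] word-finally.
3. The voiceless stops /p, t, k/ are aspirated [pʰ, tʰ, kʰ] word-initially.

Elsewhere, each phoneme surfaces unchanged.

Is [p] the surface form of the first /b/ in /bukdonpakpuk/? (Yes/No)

No

/b/ (word-initial) is in the target of rule 2 but the environment (word-finally) is not met → [b].
The actual realization is [b], not [p].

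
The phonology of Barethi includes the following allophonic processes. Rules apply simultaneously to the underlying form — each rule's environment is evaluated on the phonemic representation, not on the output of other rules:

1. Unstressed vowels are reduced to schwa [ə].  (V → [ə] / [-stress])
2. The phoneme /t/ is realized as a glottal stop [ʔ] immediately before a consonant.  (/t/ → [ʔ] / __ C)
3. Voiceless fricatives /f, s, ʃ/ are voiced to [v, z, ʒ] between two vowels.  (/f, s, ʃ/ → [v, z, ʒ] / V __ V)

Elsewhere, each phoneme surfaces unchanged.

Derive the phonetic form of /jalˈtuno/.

[jəlˈtunə]

/j/ (word-initial): no rule targets it → [j].
Rule 1 applies to /a/ (between /j/ and /l/: in an unstressed syllable) → [ə].
/l/ — not in any rule's target class → [l].
/t/ (between /l/ and /u/) fails the environment for rule 2, so it stays [t].
/u/ (between /t/ and /n/): rule 1 targets it, but not in an unstressed syllable → unchanged [u].
/n/ (between /u/ and /o/): no rule targets it → [n].
/o/ (word-final): in an unstressed syllable, so rule 1 applies → [ə].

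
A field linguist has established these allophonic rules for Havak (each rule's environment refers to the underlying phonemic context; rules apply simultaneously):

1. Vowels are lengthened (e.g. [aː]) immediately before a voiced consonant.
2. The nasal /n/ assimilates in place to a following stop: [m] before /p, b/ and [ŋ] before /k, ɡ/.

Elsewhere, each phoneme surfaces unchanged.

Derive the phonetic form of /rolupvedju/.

[roːlupveːdju]

/r/ (word-initial) is unaffected → [r].
/o/ (between /r/ and /l/): before a voiced consonant, so rule 1 applies → [oː].
/l/ — not in any rule's target class → [l].
/u/ (between /l/ and /p/) fails the environment for rule 1, so it stays [u].
/p/ (between /u/ and /v/): no rule targets it → [p].
/v/ — not in any rule's target class → [v].
/e/ (between /v/ and /d/) occurs before a voiced consonant → [eː] by rule 1.
/d/ stays [d].
/j/ stays [j].
/u/ — word-final; rule 1 does not apply here → [u].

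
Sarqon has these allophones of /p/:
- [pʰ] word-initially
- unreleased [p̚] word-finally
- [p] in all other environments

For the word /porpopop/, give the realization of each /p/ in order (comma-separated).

Occurrence 1 (position 1): word-initially → [pʰ].
Occurrence 2 (position 4): no conditioning environment matches → elsewhere allophone [p].
Occurrence 3 (position 6): no conditioning environment matches → elsewhere allophone [p].
Occurrence 4 (position 8): word-finally → [p̚].

[pʰ], [p], [p], [p̚]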